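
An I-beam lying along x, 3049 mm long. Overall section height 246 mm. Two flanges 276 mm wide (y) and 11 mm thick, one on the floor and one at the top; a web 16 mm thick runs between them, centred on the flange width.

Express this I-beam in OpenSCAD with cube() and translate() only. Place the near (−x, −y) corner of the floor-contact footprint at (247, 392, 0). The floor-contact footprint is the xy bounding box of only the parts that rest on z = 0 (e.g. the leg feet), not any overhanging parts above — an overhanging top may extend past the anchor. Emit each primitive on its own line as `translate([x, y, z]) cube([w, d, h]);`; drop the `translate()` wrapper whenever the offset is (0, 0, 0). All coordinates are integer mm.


translate([247, 392, 0]) cube([3049, 276, 11]);
translate([247, 522, 11]) cube([3049, 16, 224]);
translate([247, 392, 235]) cube([3049, 276, 11]);


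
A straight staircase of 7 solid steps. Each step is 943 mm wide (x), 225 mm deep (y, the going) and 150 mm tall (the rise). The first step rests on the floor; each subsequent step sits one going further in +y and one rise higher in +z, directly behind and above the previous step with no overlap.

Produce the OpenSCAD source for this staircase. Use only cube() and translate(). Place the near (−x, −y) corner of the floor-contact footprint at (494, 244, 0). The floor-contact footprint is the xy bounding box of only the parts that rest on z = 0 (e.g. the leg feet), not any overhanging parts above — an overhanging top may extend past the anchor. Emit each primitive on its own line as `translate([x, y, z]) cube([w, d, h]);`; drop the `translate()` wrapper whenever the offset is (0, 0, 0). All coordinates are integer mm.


translate([494, 244, 0]) cube([943, 225, 150]);
translate([494, 469, 150]) cube([943, 225, 150]);
translate([494, 694, 300]) cube([943, 225, 150]);
translate([494, 919, 450]) cube([943, 225, 150]);
translate([494, 1144, 600]) cube([943, 225, 150]);
translate([494, 1369, 750]) cube([943, 225, 150]);
translate([494, 1594, 900]) cube([943, 225, 150]);


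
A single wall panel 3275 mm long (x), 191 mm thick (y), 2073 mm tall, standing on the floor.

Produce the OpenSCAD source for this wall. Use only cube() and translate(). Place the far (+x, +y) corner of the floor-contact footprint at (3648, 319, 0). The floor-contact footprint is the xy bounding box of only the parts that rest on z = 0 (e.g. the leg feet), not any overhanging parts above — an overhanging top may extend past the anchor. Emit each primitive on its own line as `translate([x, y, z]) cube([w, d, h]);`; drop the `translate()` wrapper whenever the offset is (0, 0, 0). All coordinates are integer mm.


translate([373, 128, 0]) cube([3275, 191, 2073]);


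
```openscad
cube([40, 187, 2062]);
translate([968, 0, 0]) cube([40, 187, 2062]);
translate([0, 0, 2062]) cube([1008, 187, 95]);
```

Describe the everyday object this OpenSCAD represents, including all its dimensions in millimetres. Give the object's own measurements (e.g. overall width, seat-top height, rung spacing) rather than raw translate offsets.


A door frame. The clear opening is 928 mm wide and 2062 mm high. Two 40 mm wide jambs, 187 mm deep, stand either side of the opening from the floor to the top of the opening. A 95 mm thick head sits across the top of both jambs, spanning the full outside width of the frame.


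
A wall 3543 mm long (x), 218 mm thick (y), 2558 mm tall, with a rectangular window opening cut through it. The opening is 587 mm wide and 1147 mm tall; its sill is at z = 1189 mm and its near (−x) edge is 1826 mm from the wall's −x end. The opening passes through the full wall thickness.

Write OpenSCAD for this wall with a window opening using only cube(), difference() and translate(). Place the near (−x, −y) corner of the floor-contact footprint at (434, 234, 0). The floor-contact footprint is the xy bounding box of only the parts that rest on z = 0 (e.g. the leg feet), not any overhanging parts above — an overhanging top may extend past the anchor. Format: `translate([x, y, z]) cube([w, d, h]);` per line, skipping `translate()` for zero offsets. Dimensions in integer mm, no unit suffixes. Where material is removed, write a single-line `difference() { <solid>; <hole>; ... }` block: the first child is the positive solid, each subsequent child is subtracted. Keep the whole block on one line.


difference() { translate([434, 234, 0]) cube([3543, 218, 2558]); translate([2260, 234, 1189]) cube([587, 218, 1147]); }


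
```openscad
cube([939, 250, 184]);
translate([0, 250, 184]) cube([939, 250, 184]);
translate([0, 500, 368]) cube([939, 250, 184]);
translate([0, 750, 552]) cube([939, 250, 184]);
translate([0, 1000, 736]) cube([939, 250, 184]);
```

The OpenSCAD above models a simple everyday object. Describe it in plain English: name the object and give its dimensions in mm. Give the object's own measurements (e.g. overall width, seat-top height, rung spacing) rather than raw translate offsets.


A straight staircase of 5 solid steps. Each step is 939 mm wide (x), 250 mm deep (y, the going) and 184 mm tall (the rise). The first step rests on the floor; each subsequent step sits one going further in +y and one rise higher in +z, directly behind and above the previous step with no overlap.


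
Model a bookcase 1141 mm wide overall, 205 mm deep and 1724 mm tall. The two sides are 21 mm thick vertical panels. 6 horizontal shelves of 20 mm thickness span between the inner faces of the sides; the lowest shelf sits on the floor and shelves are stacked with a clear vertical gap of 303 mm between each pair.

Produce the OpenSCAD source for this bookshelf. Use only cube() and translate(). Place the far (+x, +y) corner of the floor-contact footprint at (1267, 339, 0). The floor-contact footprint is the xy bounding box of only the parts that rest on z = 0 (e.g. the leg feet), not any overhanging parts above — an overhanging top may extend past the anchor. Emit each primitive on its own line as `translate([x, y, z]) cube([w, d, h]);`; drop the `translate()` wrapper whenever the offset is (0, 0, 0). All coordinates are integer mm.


translate([126, 134, 0]) cube([21, 205, 1724]);
translate([1246, 134, 0]) cube([21, 205, 1724]);
translate([147, 134, 0]) cube([1099, 205, 20]);
translate([147, 134, 323]) cube([1099, 205, 20]);
translate([147, 134, 646]) cube([1099, 205, 20]);
translate([147, 134, 969]) cube([1099, 205, 20]);
translate([147, 134, 1292]) cube([1099, 205, 20]);
translate([147, 134, 1615]) cube([1099, 205, 20]);


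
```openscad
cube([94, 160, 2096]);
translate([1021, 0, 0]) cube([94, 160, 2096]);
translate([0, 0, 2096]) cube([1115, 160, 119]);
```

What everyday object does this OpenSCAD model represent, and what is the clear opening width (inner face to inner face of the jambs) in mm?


A door frame. The clear opening width is 927 mm.

Two 2096 mm tall posts with a header on top — a door frame. The left jamb is 94 mm wide at x = 0; the right jamb starts at x = 1021. The clear opening is 1021 − 94 = 927 mm.


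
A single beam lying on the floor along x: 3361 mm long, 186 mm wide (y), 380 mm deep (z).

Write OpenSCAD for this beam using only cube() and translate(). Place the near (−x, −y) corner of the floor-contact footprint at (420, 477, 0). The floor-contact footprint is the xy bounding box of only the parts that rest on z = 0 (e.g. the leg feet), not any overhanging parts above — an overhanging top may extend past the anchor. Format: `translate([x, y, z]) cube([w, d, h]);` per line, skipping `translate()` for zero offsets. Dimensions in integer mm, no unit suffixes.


translate([420, 477, 0]) cube([3361, 186, 380]);


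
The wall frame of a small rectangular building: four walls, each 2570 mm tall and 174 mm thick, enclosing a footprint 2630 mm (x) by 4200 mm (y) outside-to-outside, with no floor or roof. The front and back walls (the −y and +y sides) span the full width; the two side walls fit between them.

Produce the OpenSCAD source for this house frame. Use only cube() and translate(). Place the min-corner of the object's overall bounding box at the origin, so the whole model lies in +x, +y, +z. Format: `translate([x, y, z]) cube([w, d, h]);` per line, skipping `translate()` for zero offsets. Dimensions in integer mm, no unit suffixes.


cube([2630, 174, 2570]);
translate([0, 4026, 0]) cube([2630, 174, 2570]);
translate([0, 174, 0]) cube([174, 3852, 2570]);
translate([2456, 174, 0]) cube([174, 3852, 2570]);


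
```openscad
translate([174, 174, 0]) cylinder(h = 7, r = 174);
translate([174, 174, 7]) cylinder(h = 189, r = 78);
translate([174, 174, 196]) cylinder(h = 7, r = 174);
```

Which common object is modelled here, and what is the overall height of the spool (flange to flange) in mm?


A spool. The overall height is 203 mm.

Three coaxial cylinders, large–small–large — a spool. Two 7 mm flanges and a 189 mm core give 7 + 189 + 7 = 203 mm.


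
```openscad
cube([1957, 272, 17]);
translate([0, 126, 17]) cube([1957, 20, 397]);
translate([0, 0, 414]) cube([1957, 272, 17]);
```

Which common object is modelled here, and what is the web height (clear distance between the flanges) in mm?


An I-beam. The web height is 397 mm.

Two wide flanges with a thin centred web — an I-beam. Overall 431 mm minus two 17 mm flanges gives a web of 431 − 2·17 = 397 mm.


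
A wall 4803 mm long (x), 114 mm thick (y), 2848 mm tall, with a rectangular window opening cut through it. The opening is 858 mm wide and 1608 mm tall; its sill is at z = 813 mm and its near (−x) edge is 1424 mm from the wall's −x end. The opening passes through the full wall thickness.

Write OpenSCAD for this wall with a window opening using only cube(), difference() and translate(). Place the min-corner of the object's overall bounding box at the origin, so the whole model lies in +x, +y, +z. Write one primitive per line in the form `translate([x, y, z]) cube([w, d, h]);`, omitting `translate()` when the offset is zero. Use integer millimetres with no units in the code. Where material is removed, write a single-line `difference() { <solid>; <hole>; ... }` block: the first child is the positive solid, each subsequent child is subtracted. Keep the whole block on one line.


difference() { cube([4803, 114, 2848]); translate([1424, 0, 813]) cube([858, 114, 1608]); }


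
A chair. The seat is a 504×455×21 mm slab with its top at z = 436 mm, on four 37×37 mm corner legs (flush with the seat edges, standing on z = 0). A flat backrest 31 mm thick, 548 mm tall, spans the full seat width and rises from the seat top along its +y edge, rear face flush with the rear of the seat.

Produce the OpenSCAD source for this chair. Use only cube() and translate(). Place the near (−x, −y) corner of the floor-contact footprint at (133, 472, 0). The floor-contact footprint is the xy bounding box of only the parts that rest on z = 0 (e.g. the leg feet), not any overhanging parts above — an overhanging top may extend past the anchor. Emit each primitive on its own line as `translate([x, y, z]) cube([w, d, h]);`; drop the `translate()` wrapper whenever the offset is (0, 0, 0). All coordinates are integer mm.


// leg_h = 436 - 21 = 415
translate([133, 472, 415]) cube([504, 455, 21]);
translate([133, 472, 0]) cube([37, 37, 415]);
translate([600, 472, 0]) cube([37, 37, 415]);
translate([133, 890, 0]) cube([37, 37, 415]);
translate([600, 890, 0]) cube([37, 37, 415]);
translate([133, 896, 436]) cube([504, 31, 548]);


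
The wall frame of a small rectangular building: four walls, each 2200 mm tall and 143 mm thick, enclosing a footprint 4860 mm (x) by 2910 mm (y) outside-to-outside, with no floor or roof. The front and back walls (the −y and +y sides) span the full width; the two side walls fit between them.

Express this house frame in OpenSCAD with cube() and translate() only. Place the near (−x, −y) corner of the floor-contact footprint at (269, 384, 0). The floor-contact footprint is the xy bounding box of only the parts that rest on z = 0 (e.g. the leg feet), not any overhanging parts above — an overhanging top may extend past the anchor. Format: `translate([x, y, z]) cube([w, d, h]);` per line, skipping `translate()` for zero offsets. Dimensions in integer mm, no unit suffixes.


translate([269, 384, 0]) cube([4860, 143, 2200]);
translate([269, 3151, 0]) cube([4860, 143, 2200]);
translate([269, 527, 0]) cube([143, 2624, 2200]);
translate([4986, 527, 0]) cube([143, 2624, 2200]);


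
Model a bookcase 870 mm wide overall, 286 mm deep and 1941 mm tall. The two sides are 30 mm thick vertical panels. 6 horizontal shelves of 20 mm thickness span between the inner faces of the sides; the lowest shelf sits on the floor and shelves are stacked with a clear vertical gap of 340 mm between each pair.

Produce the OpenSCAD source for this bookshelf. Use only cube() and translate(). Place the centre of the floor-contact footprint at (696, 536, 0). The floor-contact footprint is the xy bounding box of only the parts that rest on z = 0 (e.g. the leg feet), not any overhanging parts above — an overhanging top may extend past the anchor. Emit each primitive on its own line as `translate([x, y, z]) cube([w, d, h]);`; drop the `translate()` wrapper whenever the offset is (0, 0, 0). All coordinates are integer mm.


translate([261, 393, 0]) cube([30, 286, 1941]);
translate([1101, 393, 0]) cube([30, 286, 1941]);
translate([291, 393, 0]) cube([810, 286, 20]);
translate([291, 393, 360]) cube([810, 286, 20]);
translate([291, 393, 720]) cube([810, 286, 20]);
translate([291, 393, 1080]) cube([810, 286, 20]);
translate([291, 393, 1440]) cube([810, 286, 20]);
translate([291, 393, 1800]) cube([810, 286, 20]);


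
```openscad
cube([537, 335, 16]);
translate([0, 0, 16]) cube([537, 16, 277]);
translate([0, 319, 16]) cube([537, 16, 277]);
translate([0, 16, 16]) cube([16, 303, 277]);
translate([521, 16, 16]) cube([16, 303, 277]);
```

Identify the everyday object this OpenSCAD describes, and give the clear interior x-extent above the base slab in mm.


An open box. The internal width is 505 mm.

A 537×335 base slab with four walls standing on it — an open box. The base is 537 mm wide and the walls are 16 mm thick, so the internal width is 537 − 2 × 16 = 505 mm.


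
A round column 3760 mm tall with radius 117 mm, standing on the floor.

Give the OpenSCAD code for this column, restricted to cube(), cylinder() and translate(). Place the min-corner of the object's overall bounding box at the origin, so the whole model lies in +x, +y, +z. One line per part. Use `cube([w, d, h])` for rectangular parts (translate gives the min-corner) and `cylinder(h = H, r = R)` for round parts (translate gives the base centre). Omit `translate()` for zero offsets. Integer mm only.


translate([117, 117, 0]) cylinder(h = 3760, r = 117);


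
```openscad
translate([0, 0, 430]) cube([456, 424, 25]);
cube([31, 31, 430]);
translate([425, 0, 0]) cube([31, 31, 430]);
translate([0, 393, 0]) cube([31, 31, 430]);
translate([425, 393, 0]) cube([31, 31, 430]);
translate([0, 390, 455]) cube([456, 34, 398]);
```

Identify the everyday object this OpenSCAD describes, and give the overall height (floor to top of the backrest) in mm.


A chair. The overall height is 853 mm.

A slab on four corner posts with a tall panel at the back — a chair. The seat slab sits at z = 430 with thickness 25, and the 398 mm backrest starts at the seat top, so the overall height is 430 + 25 + 398 = 853 mm.


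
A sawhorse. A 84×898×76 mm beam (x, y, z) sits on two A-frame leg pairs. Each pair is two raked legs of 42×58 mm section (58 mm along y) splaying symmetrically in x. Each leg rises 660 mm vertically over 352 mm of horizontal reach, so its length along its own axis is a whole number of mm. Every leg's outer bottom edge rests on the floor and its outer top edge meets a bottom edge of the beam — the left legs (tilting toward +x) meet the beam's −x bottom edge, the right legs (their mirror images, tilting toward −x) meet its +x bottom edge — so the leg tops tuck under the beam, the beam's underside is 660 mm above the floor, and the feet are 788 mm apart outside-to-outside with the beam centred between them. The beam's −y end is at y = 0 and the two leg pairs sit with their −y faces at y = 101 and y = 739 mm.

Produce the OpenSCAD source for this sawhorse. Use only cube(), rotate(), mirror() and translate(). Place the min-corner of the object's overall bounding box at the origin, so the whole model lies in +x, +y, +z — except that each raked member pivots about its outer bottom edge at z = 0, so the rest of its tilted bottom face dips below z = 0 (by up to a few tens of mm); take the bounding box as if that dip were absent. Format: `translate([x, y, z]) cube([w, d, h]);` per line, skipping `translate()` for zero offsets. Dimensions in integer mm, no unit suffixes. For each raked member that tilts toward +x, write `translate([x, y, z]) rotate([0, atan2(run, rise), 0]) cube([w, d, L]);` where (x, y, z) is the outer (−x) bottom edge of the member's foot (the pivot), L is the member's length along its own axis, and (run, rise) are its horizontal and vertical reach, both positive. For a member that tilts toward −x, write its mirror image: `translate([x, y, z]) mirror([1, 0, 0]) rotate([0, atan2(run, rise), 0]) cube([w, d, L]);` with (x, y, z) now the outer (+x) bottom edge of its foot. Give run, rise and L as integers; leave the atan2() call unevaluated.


translate([352, 0, 660]) cube([84, 898, 76]);
translate([0, 101, 0]) rotate([0, atan2(352, 660), 0]) cube([42, 58, 748]);
translate([788, 101, 0]) mirror([1, 0, 0]) rotate([0, atan2(352, 660), 0]) cube([42, 58, 748]);
translate([0, 739, 0]) rotate([0, atan2(352, 660), 0]) cube([42, 58, 748]);
translate([788, 739, 0]) mirror([1, 0, 0]) rotate([0, atan2(352, 660), 0]) cube([42, 58, 748]);


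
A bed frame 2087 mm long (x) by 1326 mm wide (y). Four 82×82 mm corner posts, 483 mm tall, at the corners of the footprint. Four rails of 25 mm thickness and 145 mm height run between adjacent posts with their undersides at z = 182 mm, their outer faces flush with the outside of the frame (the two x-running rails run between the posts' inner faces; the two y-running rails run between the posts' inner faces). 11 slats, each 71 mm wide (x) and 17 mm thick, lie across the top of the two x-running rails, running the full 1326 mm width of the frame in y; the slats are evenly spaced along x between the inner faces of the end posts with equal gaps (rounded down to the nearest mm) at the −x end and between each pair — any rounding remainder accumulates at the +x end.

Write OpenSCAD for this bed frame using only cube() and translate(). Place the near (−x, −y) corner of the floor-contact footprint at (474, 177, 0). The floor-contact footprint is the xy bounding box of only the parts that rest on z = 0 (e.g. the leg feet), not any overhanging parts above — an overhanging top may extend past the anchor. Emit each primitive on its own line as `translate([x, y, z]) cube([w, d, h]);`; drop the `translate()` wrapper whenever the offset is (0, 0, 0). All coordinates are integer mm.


translate([474, 177, 0]) cube([82, 82, 483]);
translate([474, 1421, 0]) cube([82, 82, 483]);
translate([2479, 177, 0]) cube([82, 82, 483]);
translate([2479, 1421, 0]) cube([82, 82, 483]);
translate([556, 177, 182]) cube([1923, 25, 145]);
translate([556, 1478, 182]) cube([1923, 25, 145]);
translate([474, 259, 182]) cube([25, 1162, 145]);
translate([2536, 259, 182]) cube([25, 1162, 145]);
translate([651, 177, 327]) cube([71, 1326, 17]);
translate([817, 177, 327]) cube([71, 1326, 17]);
translate([983, 177, 327]) cube([71, 1326, 17]);
translate([1149, 177, 327]) cube([71, 1326, 17]);
translate([1315, 177, 327]) cube([71, 1326, 17]);
translate([1481, 177, 327]) cube([71, 1326, 17]);
translate([1647, 177, 327]) cube([71, 1326, 17]);
translate([1813, 177, 327]) cube([71, 1326, 17]);
translate([1979, 177, 327]) cube([71, 1326, 17]);
translate([2145, 177, 327]) cube([71, 1326, 17]);
translate([2311, 177, 327]) cube([71, 1326, 17]);


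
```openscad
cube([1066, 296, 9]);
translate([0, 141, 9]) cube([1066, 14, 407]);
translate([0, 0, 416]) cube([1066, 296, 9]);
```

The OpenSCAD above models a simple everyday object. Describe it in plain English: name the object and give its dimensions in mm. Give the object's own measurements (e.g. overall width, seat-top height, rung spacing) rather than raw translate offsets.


An I-beam lying along x, 1066 mm long. Overall section height 425 mm. Two flanges 296 mm wide (y) and 9 mm thick, one on the floor and one at the top; a web 14 mm thick runs between them, centred on the flange width.


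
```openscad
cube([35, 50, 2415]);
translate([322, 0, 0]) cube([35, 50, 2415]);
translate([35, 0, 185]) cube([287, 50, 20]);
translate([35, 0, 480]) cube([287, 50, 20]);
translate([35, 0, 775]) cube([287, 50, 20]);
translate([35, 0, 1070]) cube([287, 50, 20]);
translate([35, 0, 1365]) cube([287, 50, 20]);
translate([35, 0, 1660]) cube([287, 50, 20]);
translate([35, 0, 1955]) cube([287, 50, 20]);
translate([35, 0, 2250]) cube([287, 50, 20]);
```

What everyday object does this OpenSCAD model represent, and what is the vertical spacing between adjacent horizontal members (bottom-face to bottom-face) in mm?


A ladder. The rung spacing is 295 mm.

Two tall 35×50 posts with 8 short bars between them — a ladder. Adjacent rungs sit at z = 185 and z = 480, so the spacing is 480 − 185 = 295 mm.


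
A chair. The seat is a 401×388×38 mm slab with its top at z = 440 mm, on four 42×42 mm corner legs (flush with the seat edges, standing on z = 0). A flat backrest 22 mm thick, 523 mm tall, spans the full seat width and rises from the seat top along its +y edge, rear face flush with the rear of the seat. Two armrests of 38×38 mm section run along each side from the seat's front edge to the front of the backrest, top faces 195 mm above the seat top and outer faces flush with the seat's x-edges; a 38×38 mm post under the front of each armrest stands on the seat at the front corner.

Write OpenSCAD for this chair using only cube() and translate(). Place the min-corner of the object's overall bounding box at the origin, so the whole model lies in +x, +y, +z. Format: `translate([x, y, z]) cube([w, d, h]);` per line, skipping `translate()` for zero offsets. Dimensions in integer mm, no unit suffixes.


translate([0, 0, 402]) cube([401, 388, 38]);
cube([42, 42, 402]);
translate([359, 0, 0]) cube([42, 42, 402]);
translate([0, 346, 0]) cube([42, 42, 402]);
translate([359, 346, 0]) cube([42, 42, 402]);
translate([0, 366, 440]) cube([401, 22, 523]);
translate([0, 0, 597]) cube([38, 366, 38]);
translate([363, 0, 597]) cube([38, 366, 38]);
translate([0, 0, 440]) cube([38, 38, 157]);
translate([363, 0, 440]) cube([38, 38, 157]);


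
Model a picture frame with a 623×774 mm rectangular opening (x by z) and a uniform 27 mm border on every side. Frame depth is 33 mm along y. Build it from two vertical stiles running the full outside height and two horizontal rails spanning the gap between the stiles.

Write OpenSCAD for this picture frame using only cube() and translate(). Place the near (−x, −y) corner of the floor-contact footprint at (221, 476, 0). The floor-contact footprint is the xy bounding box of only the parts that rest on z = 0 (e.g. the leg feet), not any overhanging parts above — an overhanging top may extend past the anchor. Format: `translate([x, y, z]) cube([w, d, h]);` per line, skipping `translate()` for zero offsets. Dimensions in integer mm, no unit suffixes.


translate([221, 476, 0]) cube([27, 33, 828]);
translate([871, 476, 0]) cube([27, 33, 828]);
translate([248, 476, 0]) cube([623, 33, 27]);
translate([248, 476, 801]) cube([623, 33, 27]);


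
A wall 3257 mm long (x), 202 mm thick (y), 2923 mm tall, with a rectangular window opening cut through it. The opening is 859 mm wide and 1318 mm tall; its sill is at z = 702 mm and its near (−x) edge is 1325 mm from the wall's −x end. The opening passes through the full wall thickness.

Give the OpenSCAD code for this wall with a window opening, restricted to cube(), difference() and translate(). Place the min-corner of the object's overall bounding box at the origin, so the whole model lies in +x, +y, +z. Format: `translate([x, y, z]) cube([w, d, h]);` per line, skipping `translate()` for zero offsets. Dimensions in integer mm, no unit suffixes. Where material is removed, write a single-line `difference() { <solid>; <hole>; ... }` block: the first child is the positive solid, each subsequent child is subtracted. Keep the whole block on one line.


difference() { cube([3257, 202, 2923]); translate([1325, 0, 702]) cube([859, 202, 1318]); }


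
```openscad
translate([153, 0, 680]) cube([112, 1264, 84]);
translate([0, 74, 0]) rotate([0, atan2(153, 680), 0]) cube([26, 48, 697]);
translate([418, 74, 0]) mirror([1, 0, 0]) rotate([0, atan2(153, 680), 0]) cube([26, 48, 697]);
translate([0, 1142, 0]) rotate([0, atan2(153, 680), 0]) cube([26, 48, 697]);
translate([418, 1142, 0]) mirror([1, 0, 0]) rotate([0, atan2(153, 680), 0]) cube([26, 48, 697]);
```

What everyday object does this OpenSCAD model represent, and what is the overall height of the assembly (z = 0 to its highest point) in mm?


A sawhorse. The overall height is 764 mm.

A beam across two mirrored pairs of raked legs — a sawhorse. The beam's underside is at z = 680 (matching the legs' vertical rise in atan2(153, 680)) and the beam is 84 mm tall, so its top is at 680 + 84 = 764 mm. The raked legs top out at the beam's underside, so that is the highest point.


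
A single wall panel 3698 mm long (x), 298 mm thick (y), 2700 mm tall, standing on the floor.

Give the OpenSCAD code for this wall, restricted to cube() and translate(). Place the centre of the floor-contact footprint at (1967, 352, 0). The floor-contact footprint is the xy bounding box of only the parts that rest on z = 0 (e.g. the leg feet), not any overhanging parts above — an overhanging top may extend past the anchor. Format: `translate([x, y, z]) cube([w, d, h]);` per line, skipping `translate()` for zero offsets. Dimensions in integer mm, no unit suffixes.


translate([118, 203, 0]) cube([3698, 298, 2700]);


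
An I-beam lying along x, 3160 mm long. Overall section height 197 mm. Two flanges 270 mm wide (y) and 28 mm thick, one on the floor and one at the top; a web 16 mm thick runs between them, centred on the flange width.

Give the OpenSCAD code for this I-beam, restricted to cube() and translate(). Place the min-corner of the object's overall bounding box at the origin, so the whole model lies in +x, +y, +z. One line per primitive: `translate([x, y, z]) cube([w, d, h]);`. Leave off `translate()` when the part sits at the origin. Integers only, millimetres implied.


cube([3160, 270, 28]);
translate([0, 127, 28]) cube([3160, 16, 141]);
translate([0, 0, 169]) cube([3160, 270, 28]);


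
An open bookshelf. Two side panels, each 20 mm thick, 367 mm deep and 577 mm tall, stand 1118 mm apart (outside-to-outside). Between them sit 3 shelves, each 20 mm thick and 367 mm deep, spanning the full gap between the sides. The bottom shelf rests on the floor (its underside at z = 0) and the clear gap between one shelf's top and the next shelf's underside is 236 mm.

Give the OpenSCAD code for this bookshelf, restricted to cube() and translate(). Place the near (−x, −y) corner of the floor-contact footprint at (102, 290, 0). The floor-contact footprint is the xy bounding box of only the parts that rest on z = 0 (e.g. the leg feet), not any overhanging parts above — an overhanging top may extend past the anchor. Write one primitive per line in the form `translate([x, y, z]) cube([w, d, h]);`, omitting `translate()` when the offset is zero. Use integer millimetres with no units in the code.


translate([102, 290, 0]) cube([20, 367, 577]);
translate([1200, 290, 0]) cube([20, 367, 577]);
translate([122, 290, 0]) cube([1078, 367, 20]);
translate([122, 290, 256]) cube([1078, 367, 20]);
translate([122, 290, 512]) cube([1078, 367, 20]);


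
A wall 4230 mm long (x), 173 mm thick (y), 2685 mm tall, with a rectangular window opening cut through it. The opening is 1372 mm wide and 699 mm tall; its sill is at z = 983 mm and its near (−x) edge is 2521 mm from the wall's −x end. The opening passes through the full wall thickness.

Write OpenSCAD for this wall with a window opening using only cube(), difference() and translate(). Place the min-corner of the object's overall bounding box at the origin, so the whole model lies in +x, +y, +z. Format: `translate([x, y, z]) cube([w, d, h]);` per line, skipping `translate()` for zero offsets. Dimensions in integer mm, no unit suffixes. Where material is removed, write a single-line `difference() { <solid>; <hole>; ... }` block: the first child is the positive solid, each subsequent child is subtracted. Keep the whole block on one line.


difference() { cube([4230, 173, 2685]); translate([2521, 0, 983]) cube([1372, 173, 699]); }


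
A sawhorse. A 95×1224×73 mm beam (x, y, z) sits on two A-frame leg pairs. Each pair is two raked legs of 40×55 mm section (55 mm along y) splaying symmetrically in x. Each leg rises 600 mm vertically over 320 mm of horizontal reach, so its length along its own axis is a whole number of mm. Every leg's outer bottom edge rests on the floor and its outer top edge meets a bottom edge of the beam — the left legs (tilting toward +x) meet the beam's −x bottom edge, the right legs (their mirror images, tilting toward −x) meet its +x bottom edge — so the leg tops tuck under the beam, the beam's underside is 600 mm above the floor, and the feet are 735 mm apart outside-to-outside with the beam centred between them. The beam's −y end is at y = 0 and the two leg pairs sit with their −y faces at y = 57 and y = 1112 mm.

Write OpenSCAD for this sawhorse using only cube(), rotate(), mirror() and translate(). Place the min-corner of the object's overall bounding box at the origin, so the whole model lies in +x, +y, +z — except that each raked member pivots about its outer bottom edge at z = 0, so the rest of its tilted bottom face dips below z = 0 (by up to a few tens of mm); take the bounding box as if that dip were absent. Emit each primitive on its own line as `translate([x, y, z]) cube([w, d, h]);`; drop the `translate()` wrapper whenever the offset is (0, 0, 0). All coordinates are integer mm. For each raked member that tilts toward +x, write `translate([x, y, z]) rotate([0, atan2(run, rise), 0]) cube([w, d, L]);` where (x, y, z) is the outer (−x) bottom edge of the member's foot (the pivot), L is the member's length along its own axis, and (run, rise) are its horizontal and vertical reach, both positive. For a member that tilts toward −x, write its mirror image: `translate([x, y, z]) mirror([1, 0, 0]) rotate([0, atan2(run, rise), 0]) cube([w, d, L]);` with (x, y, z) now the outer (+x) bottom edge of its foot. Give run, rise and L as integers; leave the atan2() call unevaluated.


// leg length = √(320² + 600²) = 680
// right-leg outer foot x = 2·320 + 95 = 735
// beam min-corner = (320, 0, 600)
translate([320, 0, 600]) cube([95, 1224, 73]);
translate([0, 57, 0]) rotate([0, atan2(320, 600), 0]) cube([40, 55, 680]);
translate([735, 57, 0]) mirror([1, 0, 0]) rotate([0, atan2(320, 600), 0]) cube([40, 55, 680]);
translate([0, 1112, 0]) rotate([0, atan2(320, 600), 0]) cube([40, 55, 680]);
translate([735, 1112, 0]) mirror([1, 0, 0]) rotate([0, atan2(320, 600), 0]) cube([40, 55, 680]);


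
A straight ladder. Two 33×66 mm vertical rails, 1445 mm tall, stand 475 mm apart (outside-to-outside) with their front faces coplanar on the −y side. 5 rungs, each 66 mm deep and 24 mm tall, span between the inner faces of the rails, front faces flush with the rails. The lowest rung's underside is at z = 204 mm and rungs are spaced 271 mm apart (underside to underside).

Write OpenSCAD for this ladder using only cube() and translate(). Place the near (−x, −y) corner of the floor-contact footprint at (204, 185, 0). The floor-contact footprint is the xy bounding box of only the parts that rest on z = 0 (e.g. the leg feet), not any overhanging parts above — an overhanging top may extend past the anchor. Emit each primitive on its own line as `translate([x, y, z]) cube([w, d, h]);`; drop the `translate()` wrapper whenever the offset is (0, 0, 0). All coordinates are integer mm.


translate([204, 185, 0]) cube([33, 66, 1445]);
translate([646, 185, 0]) cube([33, 66, 1445]);
translate([237, 185, 204]) cube([409, 66, 24]);
translate([237, 185, 475]) cube([409, 66, 24]);
translate([237, 185, 746]) cube([409, 66, 24]);
translate([237, 185, 1017]) cube([409, 66, 24]);
translate([237, 185, 1288]) cube([409, 66, 24]);


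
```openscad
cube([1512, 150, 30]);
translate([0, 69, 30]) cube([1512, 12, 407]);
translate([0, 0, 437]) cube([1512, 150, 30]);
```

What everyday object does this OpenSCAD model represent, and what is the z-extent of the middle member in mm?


An I-beam. The web height is 407 mm.

Two wide flanges with a thin centred web — an I-beam. Overall 467 mm minus two 30 mm flanges gives a web of 467 − 2·30 = 407 mm.


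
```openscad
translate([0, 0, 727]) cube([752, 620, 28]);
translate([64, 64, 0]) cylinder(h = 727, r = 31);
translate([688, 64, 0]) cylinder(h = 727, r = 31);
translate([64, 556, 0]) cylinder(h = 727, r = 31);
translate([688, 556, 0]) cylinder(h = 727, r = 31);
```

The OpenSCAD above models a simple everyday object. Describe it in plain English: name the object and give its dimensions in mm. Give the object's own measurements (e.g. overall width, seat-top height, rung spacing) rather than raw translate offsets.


A table: top 752 mm (x) × 620 mm (y), 28 mm thick, upper face at z = 755 mm, on four round legs of 62 mm diameter, each leg's bounding box inset 33 mm from the nearest pair of top edges from z = 0 to the bottom of the top.


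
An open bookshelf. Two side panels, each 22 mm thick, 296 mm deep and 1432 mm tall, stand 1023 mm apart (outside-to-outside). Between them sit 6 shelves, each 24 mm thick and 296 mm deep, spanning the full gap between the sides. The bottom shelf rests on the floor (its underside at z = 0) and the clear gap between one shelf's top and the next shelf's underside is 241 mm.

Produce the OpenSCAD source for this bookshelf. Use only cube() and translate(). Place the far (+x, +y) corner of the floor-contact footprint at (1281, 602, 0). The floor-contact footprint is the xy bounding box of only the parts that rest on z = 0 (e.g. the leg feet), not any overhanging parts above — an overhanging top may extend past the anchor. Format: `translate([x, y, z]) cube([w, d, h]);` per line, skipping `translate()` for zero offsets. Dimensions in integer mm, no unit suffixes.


translate([258, 306, 0]) cube([22, 296, 1432]);
translate([1259, 306, 0]) cube([22, 296, 1432]);
translate([280, 306, 0]) cube([979, 296, 24]);
translate([280, 306, 265]) cube([979, 296, 24]);
translate([280, 306, 530]) cube([979, 296, 24]);
translate([280, 306, 795]) cube([979, 296, 24]);
translate([280, 306, 1060]) cube([979, 296, 24]);
translate([280, 306, 1325]) cube([979, 296, 24]);


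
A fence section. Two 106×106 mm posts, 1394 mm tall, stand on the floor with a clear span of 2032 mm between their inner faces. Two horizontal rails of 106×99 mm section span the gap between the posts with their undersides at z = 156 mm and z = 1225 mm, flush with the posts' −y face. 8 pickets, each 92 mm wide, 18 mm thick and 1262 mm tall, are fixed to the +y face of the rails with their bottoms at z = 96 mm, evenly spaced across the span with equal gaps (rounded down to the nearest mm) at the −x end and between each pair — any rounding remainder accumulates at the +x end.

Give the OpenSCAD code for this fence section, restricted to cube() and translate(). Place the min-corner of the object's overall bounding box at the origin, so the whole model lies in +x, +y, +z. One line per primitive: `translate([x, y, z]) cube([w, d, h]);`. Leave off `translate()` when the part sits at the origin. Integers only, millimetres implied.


cube([106, 106, 1394]);
translate([2138, 0, 0]) cube([106, 106, 1394]);
translate([106, 0, 156]) cube([2032, 106, 99]);
translate([106, 0, 1225]) cube([2032, 106, 99]);
translate([250, 106, 96]) cube([92, 18, 1262]);
translate([486, 106, 96]) cube([92, 18, 1262]);
translate([722, 106, 96]) cube([92, 18, 1262]);
translate([958, 106, 96]) cube([92, 18, 1262]);
translate([1194, 106, 96]) cube([92, 18, 1262]);
translate([1430, 106, 96]) cube([92, 18, 1262]);
translate([1666, 106, 96]) cube([92, 18, 1262]);
translate([1902, 106, 96]) cube([92, 18, 1262]);


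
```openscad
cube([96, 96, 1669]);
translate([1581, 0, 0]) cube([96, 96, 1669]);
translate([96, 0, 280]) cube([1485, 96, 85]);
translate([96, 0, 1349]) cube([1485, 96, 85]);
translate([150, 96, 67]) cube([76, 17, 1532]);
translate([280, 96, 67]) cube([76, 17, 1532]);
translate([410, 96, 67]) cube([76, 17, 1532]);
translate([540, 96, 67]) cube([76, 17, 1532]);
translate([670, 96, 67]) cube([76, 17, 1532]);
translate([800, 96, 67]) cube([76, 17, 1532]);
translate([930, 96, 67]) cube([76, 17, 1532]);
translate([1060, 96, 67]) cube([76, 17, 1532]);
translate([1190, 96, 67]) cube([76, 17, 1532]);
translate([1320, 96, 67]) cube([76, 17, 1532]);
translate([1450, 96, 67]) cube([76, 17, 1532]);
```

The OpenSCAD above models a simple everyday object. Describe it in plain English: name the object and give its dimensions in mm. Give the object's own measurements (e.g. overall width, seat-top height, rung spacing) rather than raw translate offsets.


A fence section. Two 96×96 mm posts, 1669 mm tall, stand on the floor with a clear span of 1485 mm between their inner faces. Two horizontal rails of 96×85 mm section span the gap between the posts with their undersides at z = 280 mm and z = 1349 mm, flush with the posts' −y face. 11 pickets, each 76 mm wide, 17 mm thick and 1532 mm tall, are fixed to the +y face of the rails with their bottoms at z = 67 mm, spaced across the span with a 54 mm gap after the −x post and between neighbouring pickets, with 55 mm left before the +x post.


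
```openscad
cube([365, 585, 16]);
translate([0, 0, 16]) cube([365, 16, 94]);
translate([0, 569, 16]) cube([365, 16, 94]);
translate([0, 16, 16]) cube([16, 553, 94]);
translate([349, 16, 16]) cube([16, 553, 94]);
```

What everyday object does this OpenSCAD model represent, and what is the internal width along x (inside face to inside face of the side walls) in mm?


An open box. The internal width is 333 mm.

A 365×585 base slab with four walls standing on it — an open box. The base is 365 mm wide and the walls are 16 mm thick, so the internal width is 365 − 2 × 16 = 333 mm.


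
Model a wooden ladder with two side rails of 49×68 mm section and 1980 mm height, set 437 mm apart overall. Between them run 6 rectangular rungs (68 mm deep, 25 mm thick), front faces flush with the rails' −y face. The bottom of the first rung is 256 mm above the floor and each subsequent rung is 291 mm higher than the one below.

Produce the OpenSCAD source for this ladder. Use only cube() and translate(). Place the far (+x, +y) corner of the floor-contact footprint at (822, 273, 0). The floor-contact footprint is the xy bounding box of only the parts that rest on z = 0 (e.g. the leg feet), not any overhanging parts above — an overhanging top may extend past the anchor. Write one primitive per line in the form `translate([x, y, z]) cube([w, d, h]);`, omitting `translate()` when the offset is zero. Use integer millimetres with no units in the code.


translate([385, 205, 0]) cube([49, 68, 1980]);
translate([773, 205, 0]) cube([49, 68, 1980]);
translate([434, 205, 256]) cube([339, 68, 25]);
translate([434, 205, 547]) cube([339, 68, 25]);
translate([434, 205, 838]) cube([339, 68, 25]);
translate([434, 205, 1129]) cube([339, 68, 25]);
translate([434, 205, 1420]) cube([339, 68, 25]);
translate([434, 205, 1711]) cube([339, 68, 25]);


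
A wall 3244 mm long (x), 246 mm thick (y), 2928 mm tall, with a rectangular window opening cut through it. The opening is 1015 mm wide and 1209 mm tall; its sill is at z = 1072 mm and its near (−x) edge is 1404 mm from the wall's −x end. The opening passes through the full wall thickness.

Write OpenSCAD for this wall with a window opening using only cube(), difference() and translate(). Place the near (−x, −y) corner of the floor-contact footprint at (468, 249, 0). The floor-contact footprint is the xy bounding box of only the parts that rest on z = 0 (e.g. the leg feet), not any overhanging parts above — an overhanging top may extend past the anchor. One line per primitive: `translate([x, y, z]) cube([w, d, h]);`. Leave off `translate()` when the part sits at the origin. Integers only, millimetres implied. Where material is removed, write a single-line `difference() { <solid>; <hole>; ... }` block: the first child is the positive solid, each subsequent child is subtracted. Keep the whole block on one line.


difference() { translate([468, 249, 0]) cube([3244, 246, 2928]); translate([1872, 249, 1072]) cube([1015, 246, 1209]); }
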